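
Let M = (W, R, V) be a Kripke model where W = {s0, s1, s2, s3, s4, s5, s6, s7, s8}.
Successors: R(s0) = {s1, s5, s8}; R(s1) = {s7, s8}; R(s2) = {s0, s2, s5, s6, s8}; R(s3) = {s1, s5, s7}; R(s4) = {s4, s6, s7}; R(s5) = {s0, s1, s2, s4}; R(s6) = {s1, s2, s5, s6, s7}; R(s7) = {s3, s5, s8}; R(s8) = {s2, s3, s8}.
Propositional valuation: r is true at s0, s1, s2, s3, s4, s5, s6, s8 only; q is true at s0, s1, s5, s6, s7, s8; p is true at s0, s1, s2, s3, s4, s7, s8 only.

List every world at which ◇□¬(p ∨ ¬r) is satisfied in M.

Let φ = ◇□¬(p ∨ ¬r). Evaluate φ at each world:
  s0 (successors {s1, s5, s8}): φ is false.
  s1 (successors {s7, s8}): φ is false.
  s2 (successors {s0, s2, s5, s6, s8}): φ is false.
  s3 (successors {s1, s5, s7}): φ is false.
  s4 (successors {s4, s6, s7}): φ is false.
  s5 (successors {s0, s1, s2, s4}): φ is false.
  s6 (successors {s1, s2, s5, s6, s7}): φ is false.
  s7 (successors {s3, s5, s8}): φ is false.
  s8 (successors {s2, s3, s8}): φ is false.
For instance, at s6:
  At s6: ◇□¬(p ∨ ¬r) requires □¬(p ∨ ¬r) at some successor in {s1, s2, s5, s6, s7}.
    At s1: □¬(p ∨ ¬r) is false.
    At s2: □¬(p ∨ ¬r) is false.
    At s5: □¬(p ∨ ¬r) is false.
    At s6: □¬(p ∨ ¬r) is false.
    At s7: □¬(p ∨ ¬r) is false.
  So ◇□¬(p ∨ ¬r) is false at s6.
Satisfying worlds: none.

none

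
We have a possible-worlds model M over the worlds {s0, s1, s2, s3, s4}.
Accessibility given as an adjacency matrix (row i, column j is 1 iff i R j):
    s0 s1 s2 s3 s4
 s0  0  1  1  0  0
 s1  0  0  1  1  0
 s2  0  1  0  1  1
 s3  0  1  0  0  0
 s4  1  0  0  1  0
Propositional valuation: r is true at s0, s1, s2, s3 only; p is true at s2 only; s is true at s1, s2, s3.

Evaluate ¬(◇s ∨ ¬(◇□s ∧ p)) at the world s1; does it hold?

No

At s1: ◇s ∨ ¬(◇□s ∧ p) is true, so ¬(◇s ∨ ¬(◇□s ∧ p)) is false.
  At s1: ◇s is true, ¬(◇□s ∧ p) is true, so ◇s ∨ ¬(◇□s ∧ p) is true.
    At s1: ◇s requires s at some successor in {s2, s3}.
      s holds at s2, so ◇s is true at s1.
    At s1: ◇□s ∧ p is false, so ¬(◇□s ∧ p) is true.
      At s1: ◇□s is true, p is false, so ◇□s ∧ p is false.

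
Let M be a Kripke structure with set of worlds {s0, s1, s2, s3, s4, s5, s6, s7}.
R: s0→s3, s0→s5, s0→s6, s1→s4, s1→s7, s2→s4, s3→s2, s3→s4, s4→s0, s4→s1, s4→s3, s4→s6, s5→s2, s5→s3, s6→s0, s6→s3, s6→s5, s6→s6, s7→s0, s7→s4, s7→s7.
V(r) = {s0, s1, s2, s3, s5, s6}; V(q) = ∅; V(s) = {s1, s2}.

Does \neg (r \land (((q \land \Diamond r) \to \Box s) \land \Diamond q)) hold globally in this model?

Recall that \Box ψ holds at a world iff ψ holds at every accessible world, and \Diamond ψ holds iff ψ holds at some accessible world.
Let φ = \neg (r \land (((q \land \Diamond r) \to \Box s) \land \Diamond q)). Evaluate φ at each world:
  s0 (successors {s3, s5, s6}): φ is true.
  s1 (successors {s4, s7}): φ is true.
  s2 (successors {s4}): φ is true.
  s3 (successors {s2, s4}): φ is true.
  s4 (successors {s0, s1, s3, s6}): φ is true.
  s5 (successors {s2, s3}): φ is true.
  s6 (successors {s0, s3, s5, s6}): φ is true.
  s7 (successors {s0, s4, s7}): φ is true.
For instance, at s1:
  At s1: r \land (((q \land \Diamond r) \to \Box s) \land \Diamond q) is false, so \neg (r \land (((q \land \Diamond r) \to \Box s) \land \Diamond q)) is true.
    At s1: r is true, ((q \land \Diamond r) \to \Box s) \land \Diamond q is false, so r \land (((q \land \Diamond r) \to \Box s) \land \Diamond q) is false.
      At s1: (q \land \Diamond r) \to \Box s is true, \Diamond q is false, so ((q \land \Diamond r) \to \Box s) \land \Diamond q is false.

Yes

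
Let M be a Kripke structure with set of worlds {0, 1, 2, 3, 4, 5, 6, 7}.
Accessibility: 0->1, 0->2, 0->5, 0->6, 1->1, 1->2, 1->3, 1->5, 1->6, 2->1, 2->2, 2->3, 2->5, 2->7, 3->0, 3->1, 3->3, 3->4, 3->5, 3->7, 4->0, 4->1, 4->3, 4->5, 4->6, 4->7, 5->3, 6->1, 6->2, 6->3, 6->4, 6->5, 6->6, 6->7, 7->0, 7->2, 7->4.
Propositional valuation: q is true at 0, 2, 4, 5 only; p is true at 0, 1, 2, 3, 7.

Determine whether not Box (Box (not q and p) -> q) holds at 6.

No

Recall that Box ψ holds at a world iff ψ holds at every accessible world, and Dia ψ holds iff ψ holds at some accessible world.
At 6: Box (Box (not q and p) -> q) is true, so not Box (Box (not q and p) -> q) is false.
  At 6: Box (Box (not q and p) -> q) requires Box (not q and p) -> q at every successor {1, 2, 3, 4, 5, 6, 7}.
    At 1: Box (not q and p) -> q is true.
    At 2: Box (not q and p) -> q is true.
    At 3: Box (not q and p) -> q is true.
    At 4: Box (not q and p) -> q is true.
    At 5: Box (not q and p) -> q is true.
    At 6: Box (not q and p) -> q is true.
    At 7: Box (not q and p) -> q is true.
  So Box (Box (not q and p) -> q) is true at 6.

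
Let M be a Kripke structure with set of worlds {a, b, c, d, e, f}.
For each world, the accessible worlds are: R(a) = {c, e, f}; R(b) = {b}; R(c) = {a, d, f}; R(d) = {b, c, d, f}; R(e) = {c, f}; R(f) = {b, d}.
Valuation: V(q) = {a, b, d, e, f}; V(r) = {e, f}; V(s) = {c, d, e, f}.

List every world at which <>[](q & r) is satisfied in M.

none

Let φ = <>[](q & r). Evaluate φ at each world:
  a (successors {c, e, f}): φ is false.
  b (successors {b}): φ is false.
  c (successors {a, d, f}): φ is false.
  d (successors {b, c, d, f}): φ is false.
  e (successors {c, f}): φ is false.
  f (successors {b, d}): φ is false.
For instance, at b:
  At b: <>[](q & r) requires [](q & r) at some successor in {b}.
    At b: [](q & r) is false.
  So <>[](q & r) is false at b.
Satisfying worlds: none.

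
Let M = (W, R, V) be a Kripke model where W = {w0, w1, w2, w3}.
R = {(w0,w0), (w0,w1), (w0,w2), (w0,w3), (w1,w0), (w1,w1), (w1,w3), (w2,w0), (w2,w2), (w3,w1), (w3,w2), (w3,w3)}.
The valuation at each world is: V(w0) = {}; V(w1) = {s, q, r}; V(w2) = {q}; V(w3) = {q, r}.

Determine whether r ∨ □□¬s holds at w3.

At w3: r is true, □□¬s is false, so r ∨ □□¬s is true.
  At w3: □□¬s requires □¬s at every successor {w1, w2, w3}.
    □¬s fails at w1, so □□¬s is false at w3.
      At w1: □¬s requires ¬s at every successor {w0, w1, w3}.
        ¬s fails at w1, so □¬s is false at w1.

Yes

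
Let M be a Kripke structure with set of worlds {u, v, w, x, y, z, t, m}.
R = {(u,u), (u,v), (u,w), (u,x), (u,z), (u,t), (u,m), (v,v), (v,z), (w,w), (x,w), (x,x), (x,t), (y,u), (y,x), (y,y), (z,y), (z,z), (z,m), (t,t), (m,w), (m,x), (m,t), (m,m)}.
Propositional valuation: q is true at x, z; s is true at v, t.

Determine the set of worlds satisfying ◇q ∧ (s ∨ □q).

Recall that □ψ holds at a world iff ψ holds at every accessible world, and ◇ψ holds iff ψ holds at some accessible world.
Let φ = ◇q ∧ (s ∨ □q). Evaluate φ at each world:
  u (successors {u, v, w, x, z, t, m}): φ is false.
  v (successors {v, z}): φ is true.
  w (successors {w}): φ is false.
  x (successors {w, x, t}): φ is false.
  y (successors {u, x, y}): φ is false.
  z (successors {y, z, m}): φ is false.
  t (successors {t}): φ is false.
  m (successors {w, x, t, m}): φ is false.
For instance, at z:
  At z: ◇q is true, s ∨ □q is false, so ◇q ∧ (s ∨ □q) is false.
    At z: ◇q requires q at some successor in {y, z, m}.
      q holds at z, so ◇q is true at z.
    At z: s is false, □q is false, so s ∨ □q is false.
      At z: □q requires q at every successor {y, z, m}.
        q fails at y, so □q is false at z.
Satisfying worlds: {v}

v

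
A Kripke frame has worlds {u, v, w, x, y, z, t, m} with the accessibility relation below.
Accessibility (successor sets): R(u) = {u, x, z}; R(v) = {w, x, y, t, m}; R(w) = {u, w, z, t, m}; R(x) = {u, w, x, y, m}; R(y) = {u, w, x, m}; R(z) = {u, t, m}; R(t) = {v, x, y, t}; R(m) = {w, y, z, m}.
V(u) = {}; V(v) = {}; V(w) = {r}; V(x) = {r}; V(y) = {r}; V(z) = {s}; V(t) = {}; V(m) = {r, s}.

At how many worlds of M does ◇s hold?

Let φ = ◇s. Evaluate φ at each world:
  u (successors {u, x, z}): φ is true.
  v (successors {w, x, y, t, m}): φ is true.
  w (successors {u, w, z, t, m}): φ is true.
  x (successors {u, w, x, y, m}): φ is true.
  y (successors {u, w, x, m}): φ is true.
  z (successors {u, t, m}): φ is true.
  t (successors {v, x, y, t}): φ is false.
  m (successors {w, y, z, m}): φ is true.
For instance, at t:
  At t: ◇s requires s at some successor in {v, x, y, t}.
    At v: s is false.
    At x: s is false.
    At y: s is false.
    At t: s is false.
  So ◇s is false at t.
Satisfying worlds: {u, v, w, x, y, z, m}

7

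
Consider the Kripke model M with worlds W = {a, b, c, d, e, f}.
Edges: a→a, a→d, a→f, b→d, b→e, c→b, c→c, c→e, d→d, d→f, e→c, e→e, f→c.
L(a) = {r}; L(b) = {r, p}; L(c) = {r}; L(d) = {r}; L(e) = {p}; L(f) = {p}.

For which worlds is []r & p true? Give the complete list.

f

Let φ = []r & p. Evaluate φ at each world:
  a (successors {a, d, f}): φ is false.
  b (successors {d, e}): φ is false.
  c (successors {b, c, e}): φ is false.
  d (successors {d, f}): φ is false.
  e (successors {c, e}): φ is false.
  f (successors {c}): φ is true.
For instance, at c:
  At c: []r is false, p is false, so []r & p is false.
    At c: []r requires r at every successor {b, c, e}.
      r fails at e, so []r is false at c.
Satisfying worlds: {f}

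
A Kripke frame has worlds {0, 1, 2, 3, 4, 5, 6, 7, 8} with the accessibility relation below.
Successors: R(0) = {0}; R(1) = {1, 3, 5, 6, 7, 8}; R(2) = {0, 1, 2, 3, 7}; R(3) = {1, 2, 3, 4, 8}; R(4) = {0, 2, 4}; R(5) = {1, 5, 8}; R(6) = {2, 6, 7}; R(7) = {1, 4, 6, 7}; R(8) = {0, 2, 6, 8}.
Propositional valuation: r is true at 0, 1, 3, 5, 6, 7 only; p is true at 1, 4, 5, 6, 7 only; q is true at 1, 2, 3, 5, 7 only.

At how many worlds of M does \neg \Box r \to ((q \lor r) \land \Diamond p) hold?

Let φ = \neg \Box r \to ((q \lor r) \land \Diamond p). Evaluate φ at each world:
  0 (successors {0}): φ is true.
  1 (successors {1, 3, 5, 6, 7, 8}): φ is true.
  2 (successors {0, 1, 2, 3, 7}): φ is true.
  3 (successors {1, 2, 3, 4, 8}): φ is true.
  4 (successors {0, 2, 4}): φ is false.
  5 (successors {1, 5, 8}): φ is true.
  6 (successors {2, 6, 7}): φ is true.
  7 (successors {1, 4, 6, 7}): φ is true.
  8 (successors {0, 2, 6, 8}): φ is false.
For instance, at 1:
  At 1: \neg \Box r is true, (q \lor r) \land \Diamond p is true, so \neg \Box r \to ((q \lor r) \land \Diamond p) is true.
    At 1: \Box r is false, so \neg \Box r is true.
      At 1: \Box r requires r at every successor {1, 3, 5, 6, 7, 8}.
        r fails at 8, so \Box r is false at 1.
    At 1: q \lor r is true, \Diamond p is true, so (q \lor r) \land \Diamond p is true.
      At 1: \Diamond p requires p at some successor in {1, 3, 5, 6, 7, 8}.
        p holds at 1, so \Diamond p is true at 1.
Satisfying worlds: {0, 1, 2, 3, 5, 6, 7}

7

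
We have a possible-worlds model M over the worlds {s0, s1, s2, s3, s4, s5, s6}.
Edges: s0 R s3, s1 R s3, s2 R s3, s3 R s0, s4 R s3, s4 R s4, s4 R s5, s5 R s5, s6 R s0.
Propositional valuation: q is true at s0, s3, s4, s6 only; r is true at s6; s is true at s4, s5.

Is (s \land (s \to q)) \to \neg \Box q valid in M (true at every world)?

Yes

Let φ = (s \land (s \to q)) \to \neg \Box q. Evaluate φ at each world:
  s0 (successors {s3}): φ is true.
  s1 (successors {s3}): φ is true.
  s2 (successors {s3}): φ is true.
  s3 (successors {s0}): φ is true.
  s4 (successors {s3, s4, s5}): φ is true.
  s5 (successors {s5}): φ is true.
  s6 (successors {s0}): φ is true.
For instance, at s4:
  At s4: s \land (s \to q) is true, \neg \Box q is true, so (s \land (s \to q)) \to \neg \Box q is true.
    At s4: \Box q is false, so \neg \Box q is true.
      At s4: \Box q requires q at every successor {s3, s4, s5}.
        q fails at s5, so \Box q is false at s4.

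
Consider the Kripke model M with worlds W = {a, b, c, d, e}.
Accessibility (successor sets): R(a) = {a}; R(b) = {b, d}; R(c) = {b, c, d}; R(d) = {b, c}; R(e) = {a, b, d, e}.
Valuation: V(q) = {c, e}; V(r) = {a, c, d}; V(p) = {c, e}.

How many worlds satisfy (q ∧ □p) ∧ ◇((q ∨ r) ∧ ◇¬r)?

Let φ = (q ∧ □p) ∧ ◇((q ∨ r) ∧ ◇¬r). Evaluate φ at each world:
  a (successors {a}): φ is false.
  b (successors {b, d}): φ is false.
  c (successors {b, c, d}): φ is false.
  d (successors {b, c}): φ is false.
  e (successors {a, b, d, e}): φ is false.
For instance, at b:
  At b: q ∧ □p is false, ◇((q ∨ r) ∧ ◇¬r) is true, so (q ∧ □p) ∧ ◇((q ∨ r) ∧ ◇¬r) is false.
    At b: q is false, □p is false, so q ∧ □p is false.
      At b: □p requires p at every successor {b, d}.
        p fails at b, so □p is false at b.
    At b: ◇((q ∨ r) ∧ ◇¬r) requires (q ∨ r) ∧ ◇¬r at some successor in {b, d}.
      (q ∨ r) ∧ ◇¬r holds at d, so ◇((q ∨ r) ∧ ◇¬r) is true at b.
Satisfying worlds: none.

0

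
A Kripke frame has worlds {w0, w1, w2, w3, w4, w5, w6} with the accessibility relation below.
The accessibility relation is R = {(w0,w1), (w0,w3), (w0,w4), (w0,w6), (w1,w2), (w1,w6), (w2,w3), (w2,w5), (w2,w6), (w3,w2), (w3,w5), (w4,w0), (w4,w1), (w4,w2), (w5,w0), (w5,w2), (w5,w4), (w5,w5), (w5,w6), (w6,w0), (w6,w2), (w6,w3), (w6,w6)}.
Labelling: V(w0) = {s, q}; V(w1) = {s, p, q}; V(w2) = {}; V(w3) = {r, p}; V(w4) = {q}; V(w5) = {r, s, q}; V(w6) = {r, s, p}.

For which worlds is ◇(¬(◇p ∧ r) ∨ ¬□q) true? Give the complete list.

w0, w1, w2, w3, w4, w5, w6

Let φ = ◇(¬(◇p ∧ r) ∨ ¬□q). Evaluate φ at each world:
  w0 (successors {w1, w3, w4, w6}): φ is true.
  w1 (successors {w2, w6}): φ is true.
  w2 (successors {w3, w5, w6}): φ is true.
  w3 (successors {w2, w5}): φ is true.
  w4 (successors {w0, w1, w2}): φ is true.
  w5 (successors {w0, w2, w4, w5, w6}): φ is true.
  w6 (successors {w0, w2, w3, w6}): φ is true.
For instance, at w3:
  At w3: ◇(¬(◇p ∧ r) ∨ ¬□q) requires ¬(◇p ∧ r) ∨ ¬□q at some successor in {w2, w5}.
    ¬(◇p ∧ r) ∨ ¬□q holds at w2, so ◇(¬(◇p ∧ r) ∨ ¬□q) is true at w3.
      At w2: ¬(◇p ∧ r) is true, ¬□q is true, so ¬(◇p ∧ r) ∨ ¬□q is true.
Satisfying worlds: {w0, w1, w2, w3, w4, w5, w6}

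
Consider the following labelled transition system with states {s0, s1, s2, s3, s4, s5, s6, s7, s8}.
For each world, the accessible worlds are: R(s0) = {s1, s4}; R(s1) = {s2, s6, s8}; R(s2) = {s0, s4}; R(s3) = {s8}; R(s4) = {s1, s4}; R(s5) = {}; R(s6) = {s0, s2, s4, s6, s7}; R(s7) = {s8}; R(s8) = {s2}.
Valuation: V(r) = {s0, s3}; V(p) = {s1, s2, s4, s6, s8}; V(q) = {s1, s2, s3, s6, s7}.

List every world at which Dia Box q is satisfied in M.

s1, s3, s7

Let φ = Dia Box q. Evaluate φ at each world:
  s0 (successors {s1, s4}): φ is false.
  s1 (successors {s2, s6, s8}): φ is true.
  s2 (successors {s0, s4}): φ is false.
  s3 (successors {s8}): φ is true.
  s4 (successors {s1, s4}): φ is false.
  s5 (successors ∅): φ is false.
  s6 (successors {s0, s2, s4, s6, s7}): φ is false.
  s7 (successors {s8}): φ is true.
  s8 (successors {s2}): φ is false.
For instance, at s2:
  At s2: Dia Box q requires Box q at some successor in {s0, s4}.
    At s0: Box q is false.
    At s4: Box q is false.
  So Dia Box q is false at s2.
Satisfying worlds: {s1, s3, s7}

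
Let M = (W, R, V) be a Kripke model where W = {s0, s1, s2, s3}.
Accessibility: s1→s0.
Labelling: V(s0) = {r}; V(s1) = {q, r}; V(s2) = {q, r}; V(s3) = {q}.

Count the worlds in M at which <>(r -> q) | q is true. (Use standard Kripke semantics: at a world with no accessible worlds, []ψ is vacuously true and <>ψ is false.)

3

Let φ = <>(r -> q) | q. Evaluate φ at each world:
  s0 (successors ∅): φ is false.
  s1 (successors {s0}): φ is true.
  s2 (successors ∅): φ is true.
  s3 (successors ∅): φ is true.
For instance, at s1:
  At s1: <>(r -> q) is false, q is true, so <>(r -> q) | q is true.
    At s1: <>(r -> q) requires r -> q at some successor in {s0}.
      At s0: r -> q is false.
    So <>(r -> q) is false at s1.
Satisfying worlds: {s1, s2, s3}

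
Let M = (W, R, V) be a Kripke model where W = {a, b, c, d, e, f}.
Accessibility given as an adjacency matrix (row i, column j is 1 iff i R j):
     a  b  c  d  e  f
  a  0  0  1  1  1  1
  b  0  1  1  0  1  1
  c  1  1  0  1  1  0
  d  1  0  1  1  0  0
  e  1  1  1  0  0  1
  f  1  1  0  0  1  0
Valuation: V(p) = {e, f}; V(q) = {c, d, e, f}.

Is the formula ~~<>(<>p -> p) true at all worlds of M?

Yes

Let φ = ~~<>(<>p -> p). Evaluate φ at each world:
  a (successors {c, d, e, f}): φ is true.
  b (successors {b, c, e, f}): φ is true.
  c (successors {a, b, d, e}): φ is true.
  d (successors {a, c, d}): φ is true.
  e (successors {a, b, c, f}): φ is true.
  f (successors {a, b, e}): φ is true.
For instance, at a:
  At a: ~<>(<>p -> p) is false, so ~~<>(<>p -> p) is true.
    At a: <>(<>p -> p) is true, so ~<>(<>p -> p) is false.
      At a: <>(<>p -> p) requires <>p -> p at some successor in {c, d, e, f}.
        <>p -> p holds at d, so <>(<>p -> p) is true at a.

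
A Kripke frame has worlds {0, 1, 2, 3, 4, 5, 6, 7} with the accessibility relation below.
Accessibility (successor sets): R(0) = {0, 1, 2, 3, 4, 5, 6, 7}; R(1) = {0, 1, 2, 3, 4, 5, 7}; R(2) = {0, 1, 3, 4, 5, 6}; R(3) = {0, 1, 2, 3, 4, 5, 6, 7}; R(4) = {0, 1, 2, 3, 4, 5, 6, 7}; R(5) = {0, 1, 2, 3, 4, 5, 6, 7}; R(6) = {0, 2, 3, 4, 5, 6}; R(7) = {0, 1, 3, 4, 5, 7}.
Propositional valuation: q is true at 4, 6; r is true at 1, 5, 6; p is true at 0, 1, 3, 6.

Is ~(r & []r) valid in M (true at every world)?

Let φ = ~(r & []r). Evaluate φ at each world:
  0 (successors {0, 1, 2, 3, 4, 5, 6, 7}): φ is true.
  1 (successors {0, 1, 2, 3, 4, 5, 7}): φ is true.
  2 (successors {0, 1, 3, 4, 5, 6}): φ is true.
  3 (successors {0, 1, 2, 3, 4, 5, 6, 7}): φ is true.
  4 (successors {0, 1, 2, 3, 4, 5, 6, 7}): φ is true.
  5 (successors {0, 1, 2, 3, 4, 5, 6, 7}): φ is true.
  6 (successors {0, 2, 3, 4, 5, 6}): φ is true.
  7 (successors {0, 1, 3, 4, 5, 7}): φ is true.
For instance, at 1:
  At 1: r & []r is false, so ~(r & []r) is true.
    At 1: r is true, []r is false, so r & []r is false.
      At 1: []r requires r at every successor {0, 1, 2, 3, 4, 5, 7}.
        r fails at 0, so []r is false at 1.

Yes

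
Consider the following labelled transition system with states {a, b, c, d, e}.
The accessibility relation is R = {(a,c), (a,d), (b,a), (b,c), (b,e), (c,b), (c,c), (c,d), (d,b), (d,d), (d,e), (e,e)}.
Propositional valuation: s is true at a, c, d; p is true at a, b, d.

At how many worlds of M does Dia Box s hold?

1

Recall that Box ψ holds at a world iff ψ holds at every accessible world, and Dia ψ holds iff ψ holds at some accessible world.
Let φ = Dia Box s. Evaluate φ at each world:
  a (successors {c, d}): φ is false.
  b (successors {a, c, e}): φ is true.
  c (successors {b, c, d}): φ is false.
  d (successors {b, d, e}): φ is false.
  e (successors {e}): φ is false.
For instance, at b:
  At b: Dia Box s requires Box s at some successor in {a, c, e}.
    Box s holds at a, so Dia Box s is true at b.
      At a: Box s requires s at every successor {c, d}.
        At c: s is true.
        At d: s is true.
      So Box s is true at a.
Satisfying worlds: {b}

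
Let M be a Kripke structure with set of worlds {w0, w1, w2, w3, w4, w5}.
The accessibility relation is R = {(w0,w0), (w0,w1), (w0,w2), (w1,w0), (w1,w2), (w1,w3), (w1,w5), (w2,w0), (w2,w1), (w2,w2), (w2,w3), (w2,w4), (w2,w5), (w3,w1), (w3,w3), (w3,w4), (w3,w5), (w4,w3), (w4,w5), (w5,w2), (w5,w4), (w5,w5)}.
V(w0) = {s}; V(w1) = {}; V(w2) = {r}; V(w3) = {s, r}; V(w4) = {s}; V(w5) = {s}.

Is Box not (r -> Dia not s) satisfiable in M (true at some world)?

No

Let φ = Box not (r -> Dia not s). Evaluate φ at each world:
  w0 (successors {w0, w1, w2}): φ is false.
  w1 (successors {w0, w2, w3, w5}): φ is false.
  w2 (successors {w0, w1, w2, w3, w4, w5}): φ is false.
  w3 (successors {w1, w3, w4, w5}): φ is false.
  w4 (successors {w3, w5}): φ is false.
  w5 (successors {w2, w4, w5}): φ is false.
For instance, at w5:
  At w5: Box not (r -> Dia not s) requires not (r -> Dia not s) at every successor {w2, w4, w5}.
    not (r -> Dia not s) fails at w2, so Box not (r -> Dia not s) is false at w5.
      At w2: r -> Dia not s is true, so not (r -> Dia not s) is false.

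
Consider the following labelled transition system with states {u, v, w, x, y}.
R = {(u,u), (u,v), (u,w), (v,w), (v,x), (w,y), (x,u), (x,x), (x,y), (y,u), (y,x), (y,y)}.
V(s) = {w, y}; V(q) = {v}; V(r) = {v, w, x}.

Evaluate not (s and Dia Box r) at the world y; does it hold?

Recall that Box ψ holds at a world iff ψ holds at every accessible world, and Dia ψ holds iff ψ holds at some accessible world.
At y: s and Dia Box r is false, so not (s and Dia Box r) is true.
  At y: s is true, Dia Box r is false, so s and Dia Box r is false.
    At y: Dia Box r requires Box r at some successor in {u, x, y}.
      At u: Box r is false.
      At x: Box r is false.
      At y: Box r is false.
    So Dia Box r is false at y.

Yes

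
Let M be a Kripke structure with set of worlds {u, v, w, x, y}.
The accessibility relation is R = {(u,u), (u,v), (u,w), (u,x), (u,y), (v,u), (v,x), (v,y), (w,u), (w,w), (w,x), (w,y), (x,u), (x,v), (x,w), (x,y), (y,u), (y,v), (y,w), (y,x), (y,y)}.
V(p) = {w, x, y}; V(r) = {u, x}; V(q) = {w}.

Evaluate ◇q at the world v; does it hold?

No

At v: ◇q requires q at some successor in {u, x, y}.
  At u: q is false.
  At x: q is false.
  At y: q is false.
So ◇q is false at v.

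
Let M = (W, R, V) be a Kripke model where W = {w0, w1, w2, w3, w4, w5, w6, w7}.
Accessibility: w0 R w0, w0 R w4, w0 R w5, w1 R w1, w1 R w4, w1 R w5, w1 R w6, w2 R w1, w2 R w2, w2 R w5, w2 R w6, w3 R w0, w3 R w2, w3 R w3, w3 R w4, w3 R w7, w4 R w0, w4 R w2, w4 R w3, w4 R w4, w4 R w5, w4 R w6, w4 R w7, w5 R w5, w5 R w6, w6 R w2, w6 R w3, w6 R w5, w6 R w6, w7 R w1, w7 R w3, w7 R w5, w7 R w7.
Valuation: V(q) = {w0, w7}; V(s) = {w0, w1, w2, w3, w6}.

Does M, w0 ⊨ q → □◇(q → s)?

Yes

At w0: q is true, □◇(q → s) is true, so q → □◇(q → s) is true.
  At w0: □◇(q → s) requires ◇(q → s) at every successor {w0, w4, w5}.
      At w0: ◇(q → s) requires q → s at some successor in {w0, w4, w5}.
        q → s holds at w0, so ◇(q → s) is true at w0.
      At w4: ◇(q → s) requires q → s at some successor in {w0, w2, w3, w4, w5, w6, w7}.
        q → s holds at w0, so ◇(q → s) is true at w4.
      At w5: ◇(q → s) requires q → s at some successor in {w5, w6}.
        q → s holds at w5, so ◇(q → s) is true at w5.
  So □◇(q → s) is true at w0.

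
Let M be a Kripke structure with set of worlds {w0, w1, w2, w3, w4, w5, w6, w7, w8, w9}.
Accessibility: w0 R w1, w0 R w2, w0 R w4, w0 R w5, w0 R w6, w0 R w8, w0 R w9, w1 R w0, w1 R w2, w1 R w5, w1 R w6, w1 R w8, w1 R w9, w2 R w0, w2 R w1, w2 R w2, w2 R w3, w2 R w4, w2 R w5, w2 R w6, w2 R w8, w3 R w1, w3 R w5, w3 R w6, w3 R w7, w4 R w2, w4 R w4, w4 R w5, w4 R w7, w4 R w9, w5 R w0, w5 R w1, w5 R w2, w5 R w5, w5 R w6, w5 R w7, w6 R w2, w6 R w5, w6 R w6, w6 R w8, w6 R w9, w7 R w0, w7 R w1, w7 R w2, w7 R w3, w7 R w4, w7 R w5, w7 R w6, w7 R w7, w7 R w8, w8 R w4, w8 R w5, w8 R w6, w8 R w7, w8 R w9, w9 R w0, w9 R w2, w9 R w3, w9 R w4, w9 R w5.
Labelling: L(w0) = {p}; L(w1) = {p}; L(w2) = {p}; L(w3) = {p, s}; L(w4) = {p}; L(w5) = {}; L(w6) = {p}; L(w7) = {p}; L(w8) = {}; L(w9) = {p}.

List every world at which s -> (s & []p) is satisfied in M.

Recall that []ψ holds at a world iff ψ holds at every accessible world, and <>ψ holds iff ψ holds at some accessible world.
Let φ = s -> (s & []p). Evaluate φ at each world:
  w0 (successors {w1, w2, w4, w5, w6, w8, w9}): φ is true.
  w1 (successors {w0, w2, w5, w6, w8, w9}): φ is true.
  w2 (successors {w0, w1, w2, w3, w4, w5, w6, w8}): φ is true.
  w3 (successors {w1, w5, w6, w7}): φ is false.
  w4 (successors {w2, w4, w5, w7, w9}): φ is true.
  w5 (successors {w0, w1, w2, w5, w6, w7}): φ is true.
  w6 (successors {w2, w5, w6, w8, w9}): φ is true.
  w7 (successors {w0, w1, w2, w3, w4, w5, w6, w7, w8}): φ is true.
  w8 (successors {w4, w5, w6, w7, w9}): φ is true.
  w9 (successors {w0, w2, w3, w4, w5}): φ is true.
For instance, at w3:
  At w3: s is true, s & []p is false, so s -> (s & []p) is false.
    At w3: s is true, []p is false, so s & []p is false.
      At w3: []p requires p at every successor {w1, w5, w6, w7}.
        p fails at w5, so []p is false at w3.
Satisfying worlds: {w0, w1, w2, w4, w5, w6, w7, w8, w9}

w0, w1, w2, w4, w5, w6, w7, w8, w9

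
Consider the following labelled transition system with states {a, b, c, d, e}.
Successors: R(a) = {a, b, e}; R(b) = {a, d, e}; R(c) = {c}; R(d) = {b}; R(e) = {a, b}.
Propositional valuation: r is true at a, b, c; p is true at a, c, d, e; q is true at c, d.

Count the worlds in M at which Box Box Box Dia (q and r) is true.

Recall that Box ψ holds at a world iff ψ holds at every accessible world, and Dia ψ holds iff ψ holds at some accessible world.
Let φ = Box Box Box Dia (q and r). Evaluate φ at each world:
  a (successors {a, b, e}): φ is false.
  b (successors {a, d, e}): φ is false.
  c (successors {c}): φ is true.
  d (successors {b}): φ is false.
  e (successors {a, b}): φ is false.
For instance, at c:
  At c: Box Box Box Dia (q and r) requires Box Box Dia (q and r) at every successor {c}.
      At c: Box Box Dia (q and r) requires Box Dia (q and r) at every successor {c}.
        At c: Box Dia (q and r) is true.
      So Box Box Dia (q and r) is true at c.
  So Box Box Box Dia (q and r) is true at c.
Satisfying worlds: {c}

1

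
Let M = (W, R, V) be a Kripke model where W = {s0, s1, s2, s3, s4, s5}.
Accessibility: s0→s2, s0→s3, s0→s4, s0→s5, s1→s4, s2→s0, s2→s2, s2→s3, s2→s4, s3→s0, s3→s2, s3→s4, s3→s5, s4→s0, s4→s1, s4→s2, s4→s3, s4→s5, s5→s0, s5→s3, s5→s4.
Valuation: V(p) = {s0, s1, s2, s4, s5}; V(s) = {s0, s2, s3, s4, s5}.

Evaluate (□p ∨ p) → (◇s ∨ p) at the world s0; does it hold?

Yes

At s0: □p ∨ p is true, ◇s ∨ p is true, so (□p ∨ p) → (◇s ∨ p) is true.
  At s0: □p is false, p is true, so □p ∨ p is true.
    At s0: □p requires p at every successor {s2, s3, s4, s5}.
      p fails at s3, so □p is false at s0.
  At s0: ◇s is true, p is true, so ◇s ∨ p is true.
    At s0: ◇s requires s at some successor in {s2, s3, s4, s5}.
      s holds at s2, so ◇s is true at s0.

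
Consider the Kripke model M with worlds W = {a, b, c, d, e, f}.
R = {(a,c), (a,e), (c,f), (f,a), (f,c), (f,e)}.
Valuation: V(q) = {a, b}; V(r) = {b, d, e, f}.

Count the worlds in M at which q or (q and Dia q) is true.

2

Let φ = q or (q and Dia q). Evaluate φ at each world:
  a (successors {c, e}): φ is true.
  b (successors ∅): φ is true.
  c (successors {f}): φ is false.
  d (successors ∅): φ is false.
  e (successors ∅): φ is false.
  f (successors {a, c, e}): φ is false.
For instance, at f:
  At f: q is false, q and Dia q is false, so q or (q and Dia q) is false.
    At f: q is false, Dia q is true, so q and Dia q is false.
      At f: Dia q requires q at some successor in {a, c, e}.
        q holds at a, so Dia q is true at f.
Satisfying worlds: {a, b}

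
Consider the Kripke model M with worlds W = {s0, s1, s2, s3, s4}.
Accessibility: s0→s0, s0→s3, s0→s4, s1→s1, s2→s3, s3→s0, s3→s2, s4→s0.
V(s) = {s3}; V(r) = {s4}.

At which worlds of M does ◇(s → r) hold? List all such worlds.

Let φ = ◇(s → r). Evaluate φ at each world:
  s0 (successors {s0, s3, s4}): φ is true.
  s1 (successors {s1}): φ is true.
  s2 (successors {s3}): φ is false.
  s3 (successors {s0, s2}): φ is true.
  s4 (successors {s0}): φ is true.
For instance, at s4:
  At s4: ◇(s → r) requires s → r at some successor in {s0}.
    s → r holds at s0, so ◇(s → r) is true at s4.
Satisfying worlds: {s0, s1, s3, s4}

s0, s1, s3, s4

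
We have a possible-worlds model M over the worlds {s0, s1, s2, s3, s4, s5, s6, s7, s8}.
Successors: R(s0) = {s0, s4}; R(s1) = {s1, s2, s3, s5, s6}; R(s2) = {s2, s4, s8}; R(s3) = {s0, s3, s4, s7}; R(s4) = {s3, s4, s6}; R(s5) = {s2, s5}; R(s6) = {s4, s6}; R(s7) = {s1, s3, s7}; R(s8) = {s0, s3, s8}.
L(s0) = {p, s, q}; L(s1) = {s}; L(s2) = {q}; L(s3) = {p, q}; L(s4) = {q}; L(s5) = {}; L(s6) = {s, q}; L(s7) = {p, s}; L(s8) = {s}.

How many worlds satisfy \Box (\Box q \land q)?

Recall that \Box ψ holds at a world iff ψ holds at every accessible world, and \Diamond ψ holds iff ψ holds at some accessible world.
Let φ = \Box (\Box q \land q). Evaluate φ at each world:
  s0 (successors {s0, s4}): φ is true.
  s1 (successors {s1, s2, s3, s5, s6}): φ is false.
  s2 (successors {s2, s4, s8}): φ is false.
  s3 (successors {s0, s3, s4, s7}): φ is false.
  s4 (successors {s3, s4, s6}): φ is false.
  s5 (successors {s2, s5}): φ is false.
  s6 (successors {s4, s6}): φ is true.
  s7 (successors {s1, s3, s7}): φ is false.
  s8 (successors {s0, s3, s8}): φ is false.
For instance, at s4:
  At s4: \Box (\Box q \land q) requires \Box q \land q at every successor {s3, s4, s6}.
    \Box q \land q fails at s3, so \Box (\Box q \land q) is false at s4.
      At s3: \Box q is false, q is true, so \Box q \land q is false.
Satisfying worlds: {s0, s6}

2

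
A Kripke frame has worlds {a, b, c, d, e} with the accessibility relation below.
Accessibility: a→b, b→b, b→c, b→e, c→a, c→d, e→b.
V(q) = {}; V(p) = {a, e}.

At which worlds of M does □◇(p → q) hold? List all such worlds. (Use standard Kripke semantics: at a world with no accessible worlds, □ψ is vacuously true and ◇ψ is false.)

a, b, d, e

Let φ = □◇(p → q). Evaluate φ at each world:
  a (successors {b}): φ is true.
  b (successors {b, c, e}): φ is true.
  c (successors {a, d}): φ is false.
  d (successors ∅): φ is true.
  e (successors {b}): φ is true.
For instance, at e:
  At e: □◇(p → q) requires ◇(p → q) at every successor {b}.
      At b: ◇(p → q) requires p → q at some successor in {b, c, e}.
        p → q holds at b, so ◇(p → q) is true at b.
  So □◇(p → q) is true at e.
Satisfying worlds: {a, b, d, e}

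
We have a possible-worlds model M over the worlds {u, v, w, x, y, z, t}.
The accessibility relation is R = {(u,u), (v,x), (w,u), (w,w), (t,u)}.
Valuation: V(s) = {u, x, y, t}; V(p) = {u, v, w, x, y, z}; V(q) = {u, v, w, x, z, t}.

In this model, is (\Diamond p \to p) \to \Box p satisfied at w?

At w: \Diamond p \to p is true, \Box p is true, so (\Diamond p \to p) \to \Box p is true.
  At w: \Diamond p is true, p is true, so \Diamond p \to p is true.
    At w: \Diamond p requires p at some successor in {u, w}.
      p holds at u, so \Diamond p is true at w.
  At w: \Box p requires p at every successor {u, w}.
    At u: p is true.
    At w: p is true.
  So \Box p is true at w.

Yes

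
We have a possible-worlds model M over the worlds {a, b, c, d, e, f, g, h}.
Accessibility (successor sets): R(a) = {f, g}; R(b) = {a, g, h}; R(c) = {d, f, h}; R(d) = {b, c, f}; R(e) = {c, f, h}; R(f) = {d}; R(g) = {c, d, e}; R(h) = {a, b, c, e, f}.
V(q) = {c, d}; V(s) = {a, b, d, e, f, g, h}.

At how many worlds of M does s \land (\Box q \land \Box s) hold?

1

Recall that \Box ψ holds at a world iff ψ holds at every accessible world, and \Diamond ψ holds iff ψ holds at some accessible world.
Let φ = s \land (\Box q \land \Box s). Evaluate φ at each world:
  a (successors {f, g}): φ is false.
  b (successors {a, g, h}): φ is false.
  c (successors {d, f, h}): φ is false.
  d (successors {b, c, f}): φ is false.
  e (successors {c, f, h}): φ is false.
  f (successors {d}): φ is true.
  g (successors {c, d, e}): φ is false.
  h (successors {a, b, c, e, f}): φ is false.
For instance, at c:
  At c: s is false, \Box q \land \Box s is false, so s \land (\Box q \land \Box s) is false.
    At c: \Box q is false, \Box s is true, so \Box q \land \Box s is false.
      At c: \Box q requires q at every successor {d, f, h}.
        q fails at f, so \Box q is false at c.
      At c: \Box s requires s at every successor {d, f, h}.
        At d: s is true.
        At f: s is true.
        At h: s is true.
      So \Box s is true at c.
Satisfying worlds: {f}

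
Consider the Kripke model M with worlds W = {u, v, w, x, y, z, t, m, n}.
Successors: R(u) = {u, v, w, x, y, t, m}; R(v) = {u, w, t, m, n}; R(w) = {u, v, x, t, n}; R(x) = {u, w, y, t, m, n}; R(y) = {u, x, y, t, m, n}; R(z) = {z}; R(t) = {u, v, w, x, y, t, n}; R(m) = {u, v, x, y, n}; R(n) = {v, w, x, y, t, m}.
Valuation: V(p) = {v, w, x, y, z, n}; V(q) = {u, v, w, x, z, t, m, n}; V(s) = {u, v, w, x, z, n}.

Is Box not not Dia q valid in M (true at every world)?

Yes

Let φ = Box not not Dia q. Evaluate φ at each world:
  u (successors {u, v, w, x, y, t, m}): φ is true.
  v (successors {u, w, t, m, n}): φ is true.
  w (successors {u, v, x, t, n}): φ is true.
  x (successors {u, w, y, t, m, n}): φ is true.
  y (successors {u, x, y, t, m, n}): φ is true.
  z (successors {z}): φ is true.
  t (successors {u, v, w, x, y, t, n}): φ is true.
  m (successors {u, v, x, y, n}): φ is true.
  n (successors {v, w, x, y, t, m}): φ is true.
For instance, at u:
  At u: Box not not Dia q requires not not Dia q at every successor {u, v, w, x, y, t, m}.
    At u: not not Dia q is true.
    At v: not not Dia q is true.
    At w: not not Dia q is true.
    At x: not not Dia q is true.
    At y: not not Dia q is true.
    At t: not not Dia q is true.
    At m: not not Dia q is true.
  So Box not not Dia q is true at u.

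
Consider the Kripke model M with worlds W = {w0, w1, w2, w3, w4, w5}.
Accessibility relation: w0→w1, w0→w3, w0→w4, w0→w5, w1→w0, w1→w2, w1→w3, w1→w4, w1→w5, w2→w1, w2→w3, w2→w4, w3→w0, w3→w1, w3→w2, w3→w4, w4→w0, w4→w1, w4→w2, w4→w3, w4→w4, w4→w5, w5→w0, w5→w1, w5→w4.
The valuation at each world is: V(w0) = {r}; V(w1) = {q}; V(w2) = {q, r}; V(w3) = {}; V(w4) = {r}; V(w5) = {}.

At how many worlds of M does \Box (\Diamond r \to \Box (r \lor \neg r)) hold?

6

Let φ = \Box (\Diamond r \to \Box (r \lor \neg r)). Evaluate φ at each world:
  w0 (successors {w1, w3, w4, w5}): φ is true.
  w1 (successors {w0, w2, w3, w4, w5}): φ is true.
  w2 (successors {w1, w3, w4}): φ is true.
  w3 (successors {w0, w1, w2, w4}): φ is true.
  w4 (successors {w0, w1, w2, w3, w4, w5}): φ is true.
  w5 (successors {w0, w1, w4}): φ is true.
For instance, at w4:
  At w4: \Box (\Diamond r \to \Box (r \lor \neg r)) requires \Diamond r \to \Box (r \lor \neg r) at every successor {w0, w1, w2, w3, w4, w5}.
    At w0: \Diamond r \to \Box (r \lor \neg r) is true.
    At w1: \Diamond r \to \Box (r \lor \neg r) is true.
    At w2: \Diamond r \to \Box (r \lor \neg r) is true.
    At w3: \Diamond r \to \Box (r \lor \neg r) is true.
    At w4: \Diamond r \to \Box (r \lor \neg r) is true.
    At w5: \Diamond r \to \Box (r \lor \neg r) is true.
  So \Box (\Diamond r \to \Box (r \lor \neg r)) is true at w4.
Satisfying worlds: {w0, w1, w2, w3, w4, w5}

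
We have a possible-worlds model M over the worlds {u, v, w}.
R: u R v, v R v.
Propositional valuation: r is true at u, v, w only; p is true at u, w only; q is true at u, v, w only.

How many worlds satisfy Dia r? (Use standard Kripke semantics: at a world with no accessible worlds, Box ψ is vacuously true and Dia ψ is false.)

Let φ = Dia r. Evaluate φ at each world:
  u (successors {v}): φ is true.
  v (successors {v}): φ is true.
  w (successors ∅): φ is false.
For instance, at v:
  At v: Dia r requires r at some successor in {v}.
    r holds at v, so Dia r is true at v.
Satisfying worlds: {u, v}

2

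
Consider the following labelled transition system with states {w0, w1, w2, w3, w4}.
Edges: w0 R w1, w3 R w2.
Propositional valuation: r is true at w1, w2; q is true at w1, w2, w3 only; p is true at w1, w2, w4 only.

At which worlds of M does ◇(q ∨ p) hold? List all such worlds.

Let φ = ◇(q ∨ p). Evaluate φ at each world:
  w0 (successors {w1}): φ is true.
  w1 (successors ∅): φ is false.
  w2 (successors ∅): φ is false.
  w3 (successors {w2}): φ is true.
  w4 (successors ∅): φ is false.
For instance, at w0:
  At w0: ◇(q ∨ p) requires q ∨ p at some successor in {w1}.
    q ∨ p holds at w1, so ◇(q ∨ p) is true at w0.
Satisfying worlds: {w0, w3}

w0, w3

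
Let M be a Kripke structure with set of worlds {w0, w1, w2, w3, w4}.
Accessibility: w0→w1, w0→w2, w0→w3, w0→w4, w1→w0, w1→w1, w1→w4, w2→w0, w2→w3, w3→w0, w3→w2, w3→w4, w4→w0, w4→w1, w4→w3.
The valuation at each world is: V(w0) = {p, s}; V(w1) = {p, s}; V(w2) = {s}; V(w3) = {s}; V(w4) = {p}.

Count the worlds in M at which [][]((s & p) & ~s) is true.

Recall that []ψ holds at a world iff ψ holds at every accessible world, and <>ψ holds iff ψ holds at some accessible world.
Let φ = [][]((s & p) & ~s). Evaluate φ at each world:
  w0 (successors {w1, w2, w3, w4}): φ is false.
  w1 (successors {w0, w1, w4}): φ is false.
  w2 (successors {w0, w3}): φ is false.
  w3 (successors {w0, w2, w4}): φ is false.
  w4 (successors {w0, w1, w3}): φ is false.
For instance, at w0:
  At w0: [][]((s & p) & ~s) requires []((s & p) & ~s) at every successor {w1, w2, w3, w4}.
    []((s & p) & ~s) fails at w1, so [][]((s & p) & ~s) is false at w0.
      At w1: []((s & p) & ~s) requires (s & p) & ~s at every successor {w0, w1, w4}.
        (s & p) & ~s fails at w0, so []((s & p) & ~s) is false at w1.
Satisfying worlds: none.

0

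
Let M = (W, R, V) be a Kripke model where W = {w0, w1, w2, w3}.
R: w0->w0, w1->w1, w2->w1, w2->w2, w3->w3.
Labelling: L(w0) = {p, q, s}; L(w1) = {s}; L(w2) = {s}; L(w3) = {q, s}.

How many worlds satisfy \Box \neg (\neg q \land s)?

2

Let φ = \Box \neg (\neg q \land s). Evaluate φ at each world:
  w0 (successors {w0}): φ is true.
  w1 (successors {w1}): φ is false.
  w2 (successors {w1, w2}): φ is false.
  w3 (successors {w3}): φ is true.
For instance, at w1:
  At w1: \Box \neg (\neg q \land s) requires \neg (\neg q \land s) at every successor {w1}.
    \neg (\neg q \land s) fails at w1, so \Box \neg (\neg q \land s) is false at w1.
Satisfying worlds: {w0, w3}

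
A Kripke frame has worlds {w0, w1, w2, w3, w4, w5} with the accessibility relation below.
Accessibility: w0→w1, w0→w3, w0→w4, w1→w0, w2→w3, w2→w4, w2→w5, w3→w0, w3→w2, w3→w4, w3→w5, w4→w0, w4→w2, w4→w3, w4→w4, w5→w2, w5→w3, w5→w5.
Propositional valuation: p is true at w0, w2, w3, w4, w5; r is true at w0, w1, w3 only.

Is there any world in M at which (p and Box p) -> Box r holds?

Yes

Let φ = (p and Box p) -> Box r. Evaluate φ at each world:
  w0 (successors {w1, w3, w4}): φ is true.
  w1 (successors {w0}): φ is true.
  w2 (successors {w3, w4, w5}): φ is false.
  w3 (successors {w0, w2, w4, w5}): φ is false.
  w4 (successors {w0, w2, w3, w4}): φ is false.
  w5 (successors {w2, w3, w5}): φ is false.
Detail at w0 (witness):
  At w0: p and Box p is false, Box r is false, so (p and Box p) -> Box r is true.
    At w0: p is true, Box p is false, so p and Box p is false.
      At w0: Box p requires p at every successor {w1, w3, w4}.
        p fails at w1, so Box p is false at w0.
    At w0: Box r requires r at every successor {w1, w3, w4}.
      r fails at w4, so Box r is false at w0.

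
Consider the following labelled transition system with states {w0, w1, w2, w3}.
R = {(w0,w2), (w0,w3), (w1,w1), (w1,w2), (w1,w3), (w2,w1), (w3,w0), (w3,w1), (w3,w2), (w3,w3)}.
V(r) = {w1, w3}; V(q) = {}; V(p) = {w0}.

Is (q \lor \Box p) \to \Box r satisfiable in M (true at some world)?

Let φ = (q \lor \Box p) \to \Box r. Evaluate φ at each world:
  w0 (successors {w2, w3}): φ is true.
  w1 (successors {w1, w2, w3}): φ is true.
  w2 (successors {w1}): φ is true.
  w3 (successors {w0, w1, w2, w3}): φ is true.
Detail at w0 (witness):
  At w0: q \lor \Box p is false, \Box r is false, so (q \lor \Box p) \to \Box r is true.
    At w0: q is false, \Box p is false, so q \lor \Box p is false.
      At w0: \Box p requires p at every successor {w2, w3}.
        p fails at w2, so \Box p is false at w0.
    At w0: \Box r requires r at every successor {w2, w3}.
      r fails at w2, so \Box r is false at w0.

Yes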